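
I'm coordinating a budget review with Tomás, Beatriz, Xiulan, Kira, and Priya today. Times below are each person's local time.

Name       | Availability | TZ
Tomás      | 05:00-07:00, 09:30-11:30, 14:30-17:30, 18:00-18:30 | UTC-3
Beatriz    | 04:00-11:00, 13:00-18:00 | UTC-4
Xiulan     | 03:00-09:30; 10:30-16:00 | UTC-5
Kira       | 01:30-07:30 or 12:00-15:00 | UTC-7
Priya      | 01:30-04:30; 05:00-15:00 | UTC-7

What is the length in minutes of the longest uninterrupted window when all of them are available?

120

Tomás in UTC: 08:00-10:00, 12:30-14:30, 17:30-20:30, 21:00-21:30 (add 3h to convert from UTC-3).
Beatriz in UTC: 08:00-15:00, 17:00-22:00 (add 4h to convert from UTC-4).
Xiulan in UTC: 08:00-14:30, 15:30-21:00 (add 5h to convert from UTC-5).
Kira in UTC: 08:30-14:30, 19:00-22:00 (add 7h to convert from UTC-7).
Priya in UTC: 08:30-11:30, 12:00-22:00 (add 7h to convert from UTC-7).
Tomás ∩ Beatriz: 08:00-10:00, 12:30-14:30, 17:30-20:30, 21:00-21:30.
Tomás ∩ Beatriz ∩ Xiulan: 08:00-10:00, 12:30-14:30, 17:30-20:30.
Tomás ∩ Beatriz ∩ Xiulan ∩ Kira: 08:30-10:00, 12:30-14:30, 19:00-20:30.
Tomás ∩ Beatriz ∩ Xiulan ∩ Kira ∩ Priya: 08:30-10:00, 12:30-14:30, 19:00-20:30.
The longest is 12:30-14:30 at 120 minutes.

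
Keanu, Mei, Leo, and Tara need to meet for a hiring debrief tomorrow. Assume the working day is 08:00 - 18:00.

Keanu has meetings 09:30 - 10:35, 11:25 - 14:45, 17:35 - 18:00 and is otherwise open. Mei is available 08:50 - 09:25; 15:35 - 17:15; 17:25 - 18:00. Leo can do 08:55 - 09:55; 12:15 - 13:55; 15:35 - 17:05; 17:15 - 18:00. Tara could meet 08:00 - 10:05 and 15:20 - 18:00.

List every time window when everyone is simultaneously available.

Keanu free: 08:00-09:30, 10:35-11:25, 14:45-17:35 (invert busy blocks within the working day).
Mei free: 08:50-09:25, 15:35-17:15, 17:25-18:00.
Leo free: 08:55-09:55, 12:15-13:55, 15:35-17:05, 17:15-18:00.
Tara free: 08:00-10:05, 15:20-18:00.
Keanu ∩ Mei: 08:50-09:25, 15:35-17:15, 17:25-17:35.
Keanu ∩ Mei ∩ Leo: 08:55-09:25, 15:35-17:05, 17:25-17:35.
Keanu ∩ Mei ∩ Leo ∩ Tara: 08:55-09:25, 15:35-17:05, 17:25-17:35.

08:55-09:25, 15:35-17:05, 17:25-17:35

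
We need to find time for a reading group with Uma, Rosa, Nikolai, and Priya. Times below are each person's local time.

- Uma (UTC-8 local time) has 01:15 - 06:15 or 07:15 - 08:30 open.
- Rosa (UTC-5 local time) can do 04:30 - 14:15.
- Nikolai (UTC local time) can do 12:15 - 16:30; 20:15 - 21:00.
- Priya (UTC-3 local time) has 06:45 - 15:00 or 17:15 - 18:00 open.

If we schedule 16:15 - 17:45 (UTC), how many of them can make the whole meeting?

Uma in UTC: 09:15-14:15, 15:15-16:30 (add 8h to convert from UTC-8).
Rosa in UTC: 09:30-19:15 (add 5h to convert from UTC-5).
Nikolai in UTC: 12:15-16:30, 20:15-21:00.
Priya in UTC: 09:45-18:00, 20:15-21:00 (add 3h to convert from UTC-3).
Rosa and Priya can make the full 16:15-17:45 slot — that's 2.

2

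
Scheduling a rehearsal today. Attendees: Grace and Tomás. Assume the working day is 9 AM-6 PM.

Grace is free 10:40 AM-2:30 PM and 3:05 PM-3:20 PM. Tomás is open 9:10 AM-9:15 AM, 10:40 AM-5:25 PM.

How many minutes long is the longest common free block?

Grace ∩ Tomás: 10:40-14:30, 15:05-15:20.
The longest is 10:40-14:30 at 230 minutes.

230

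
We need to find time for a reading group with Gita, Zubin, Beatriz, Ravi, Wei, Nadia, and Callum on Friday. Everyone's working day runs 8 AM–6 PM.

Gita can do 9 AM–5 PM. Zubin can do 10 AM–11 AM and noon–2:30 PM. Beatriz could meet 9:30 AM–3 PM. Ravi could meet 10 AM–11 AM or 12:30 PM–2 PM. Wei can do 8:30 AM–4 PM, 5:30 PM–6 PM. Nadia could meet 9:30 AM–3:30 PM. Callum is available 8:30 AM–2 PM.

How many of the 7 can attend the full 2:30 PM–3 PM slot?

Gita, Beatriz, Wei, and Nadia can make the full 14:30-15:00 slot — that's 4.

4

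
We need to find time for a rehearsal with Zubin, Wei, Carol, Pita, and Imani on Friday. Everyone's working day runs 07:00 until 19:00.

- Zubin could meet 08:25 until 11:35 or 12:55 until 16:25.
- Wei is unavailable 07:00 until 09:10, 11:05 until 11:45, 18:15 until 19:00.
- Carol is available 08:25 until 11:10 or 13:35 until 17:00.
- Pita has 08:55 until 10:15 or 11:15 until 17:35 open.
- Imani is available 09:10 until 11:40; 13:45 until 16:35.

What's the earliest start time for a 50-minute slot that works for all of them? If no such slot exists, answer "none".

09:10

Zubin free: 08:25-11:35, 12:55-16:25.
Wei free: 09:10-11:05, 11:45-18:15 (invert busy blocks within the working day).
Carol free: 08:25-11:10, 13:35-17:00.
Pita free: 08:55-10:15, 11:15-17:35.
Imani free: 09:10-11:40, 13:45-16:35.
Zubin ∩ Wei: 09:10-11:05, 12:55-16:25.
Zubin ∩ Wei ∩ Carol: 09:10-11:05, 13:35-16:25.
Zubin ∩ Wei ∩ Carol ∩ Pita: 09:10-10:15, 13:35-16:25.
Zubin ∩ Wei ∩ Carol ∩ Pita ∩ Imani: 09:10-10:15, 13:45-16:25.
The first common window of at least 50 minutes is 09:10-10:15, so the earliest start is 09:10.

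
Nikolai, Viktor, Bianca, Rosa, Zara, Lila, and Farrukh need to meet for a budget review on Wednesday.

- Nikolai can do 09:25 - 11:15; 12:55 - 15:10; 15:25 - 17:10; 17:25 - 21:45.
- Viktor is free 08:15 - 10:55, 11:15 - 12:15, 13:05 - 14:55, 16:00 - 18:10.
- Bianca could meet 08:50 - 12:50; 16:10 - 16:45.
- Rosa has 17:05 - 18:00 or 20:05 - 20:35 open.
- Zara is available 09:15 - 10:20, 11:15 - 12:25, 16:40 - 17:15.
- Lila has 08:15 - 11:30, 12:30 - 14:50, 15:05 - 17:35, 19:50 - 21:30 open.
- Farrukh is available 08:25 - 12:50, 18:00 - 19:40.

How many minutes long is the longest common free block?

0

Nikolai ∩ Viktor: 09:25-10:55, 13:05-14:55, 16:00-17:10, 17:25-18:10.
Nikolai ∩ Viktor ∩ Bianca: 09:25-10:55, 16:10-16:45.
Nikolai ∩ Viktor ∩ Bianca ∩ Rosa: ∅.
Nikolai ∩ Viktor ∩ Bianca ∩ Rosa ∩ Zara: ∅.
Nikolai ∩ Viktor ∩ Bianca ∩ Rosa ∩ Zara ∩ Lila: ∅.
Nikolai ∩ Viktor ∩ Bianca ∩ Rosa ∩ Zara ∩ Lila ∩ Farrukh: ∅.
There is no time when everyone is free.
No common window exists, so the longest block is 0 minutes.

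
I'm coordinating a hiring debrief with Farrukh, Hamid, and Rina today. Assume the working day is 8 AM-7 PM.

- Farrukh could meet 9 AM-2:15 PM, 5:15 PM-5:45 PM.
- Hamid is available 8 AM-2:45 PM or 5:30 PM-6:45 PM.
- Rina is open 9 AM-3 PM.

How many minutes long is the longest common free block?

Farrukh ∩ Hamid: 09:00-14:15, 17:30-17:45.
Farrukh ∩ Hamid ∩ Rina: 09:00-14:15.
The longest is 09:00-14:15 at 315 minutes.

315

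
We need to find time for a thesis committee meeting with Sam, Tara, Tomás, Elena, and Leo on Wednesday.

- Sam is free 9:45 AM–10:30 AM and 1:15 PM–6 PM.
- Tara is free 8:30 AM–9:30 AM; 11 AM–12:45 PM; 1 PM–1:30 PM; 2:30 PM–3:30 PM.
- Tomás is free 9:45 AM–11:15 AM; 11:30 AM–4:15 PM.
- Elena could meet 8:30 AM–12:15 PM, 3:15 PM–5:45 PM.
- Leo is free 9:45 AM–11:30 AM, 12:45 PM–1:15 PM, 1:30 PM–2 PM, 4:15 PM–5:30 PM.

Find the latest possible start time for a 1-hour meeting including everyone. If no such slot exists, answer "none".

Sam ∩ Tara: 13:15-13:30, 14:30-15:30.
Sam ∩ Tara ∩ Tomás: 13:15-13:30, 14:30-15:30.
Sam ∩ Tara ∩ Tomás ∩ Elena: 15:15-15:30.
Sam ∩ Tara ∩ Tomás ∩ Elena ∩ Leo: ∅.
There is no time when everyone is free.
No common window is at least 60 minutes long.

none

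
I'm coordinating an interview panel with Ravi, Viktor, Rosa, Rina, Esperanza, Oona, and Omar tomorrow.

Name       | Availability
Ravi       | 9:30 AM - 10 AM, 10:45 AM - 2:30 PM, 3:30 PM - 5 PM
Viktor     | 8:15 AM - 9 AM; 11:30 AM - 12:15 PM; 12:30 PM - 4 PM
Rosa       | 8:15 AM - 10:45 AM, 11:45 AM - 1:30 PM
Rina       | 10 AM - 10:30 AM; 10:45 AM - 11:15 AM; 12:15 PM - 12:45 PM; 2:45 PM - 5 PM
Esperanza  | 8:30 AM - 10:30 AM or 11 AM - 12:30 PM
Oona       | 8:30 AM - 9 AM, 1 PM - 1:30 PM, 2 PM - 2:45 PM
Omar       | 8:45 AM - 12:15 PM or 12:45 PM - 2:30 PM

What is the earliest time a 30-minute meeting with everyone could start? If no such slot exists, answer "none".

Ravi ∩ Viktor: 11:30-12:15, 12:30-14:30, 15:30-16:00.
Ravi ∩ Viktor ∩ Rosa: 11:45-12:15, 12:30-13:30.
Ravi ∩ Viktor ∩ Rosa ∩ Rina: 12:30-12:45.
Ravi ∩ Viktor ∩ Rosa ∩ Rina ∩ Esperanza: ∅.
Ravi ∩ Viktor ∩ Rosa ∩ Rina ∩ Esperanza ∩ Oona: ∅.
Ravi ∩ Viktor ∩ Rosa ∩ Rina ∩ Esperanza ∩ Oona ∩ Omar: ∅.
There is no time when everyone is free.
No common window is at least 30 minutes long.

none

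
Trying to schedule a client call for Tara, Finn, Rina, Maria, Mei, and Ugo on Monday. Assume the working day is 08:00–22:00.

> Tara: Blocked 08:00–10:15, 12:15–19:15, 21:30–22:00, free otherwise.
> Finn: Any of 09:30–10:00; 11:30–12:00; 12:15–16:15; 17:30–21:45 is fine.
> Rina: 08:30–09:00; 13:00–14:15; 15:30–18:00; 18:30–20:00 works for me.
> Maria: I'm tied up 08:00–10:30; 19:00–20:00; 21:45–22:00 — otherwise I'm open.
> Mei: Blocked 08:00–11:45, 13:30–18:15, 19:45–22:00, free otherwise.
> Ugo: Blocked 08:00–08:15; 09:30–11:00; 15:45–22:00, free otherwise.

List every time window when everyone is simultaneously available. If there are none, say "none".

none

Tara free: 10:15-12:15, 19:15-21:30 (invert busy blocks within the working day).
Finn free: 09:30-10:00, 11:30-12:00, 12:15-16:15, 17:30-21:45.
Rina free: 08:30-09:00, 13:00-14:15, 15:30-18:00, 18:30-20:00.
Maria free: 10:30-19:00, 20:00-21:45 (invert busy blocks within the working day).
Mei free: 11:45-13:30, 18:15-19:45 (invert busy blocks within the working day).
Ugo free: 08:15-09:30, 11:00-15:45 (invert busy blocks within the working day).
Tara ∩ Finn: 11:30-12:00, 19:15-21:30.
Tara ∩ Finn ∩ Rina: 19:15-20:00.
Tara ∩ Finn ∩ Rina ∩ Maria: ∅.
Tara ∩ Finn ∩ Rina ∩ Maria ∩ Mei: ∅.
Tara ∩ Finn ∩ Rina ∩ Maria ∩ Mei ∩ Ugo: ∅.
There is no time when everyone is free.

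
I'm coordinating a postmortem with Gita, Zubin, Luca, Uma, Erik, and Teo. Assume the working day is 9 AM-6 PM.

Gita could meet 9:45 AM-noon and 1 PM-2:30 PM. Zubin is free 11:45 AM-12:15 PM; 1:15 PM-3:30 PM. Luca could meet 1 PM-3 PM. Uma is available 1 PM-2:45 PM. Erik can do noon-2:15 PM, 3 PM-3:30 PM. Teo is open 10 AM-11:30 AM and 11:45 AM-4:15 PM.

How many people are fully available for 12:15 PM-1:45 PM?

2

Erik and Teo can make the full 12:15-13:45 slot — that's 2.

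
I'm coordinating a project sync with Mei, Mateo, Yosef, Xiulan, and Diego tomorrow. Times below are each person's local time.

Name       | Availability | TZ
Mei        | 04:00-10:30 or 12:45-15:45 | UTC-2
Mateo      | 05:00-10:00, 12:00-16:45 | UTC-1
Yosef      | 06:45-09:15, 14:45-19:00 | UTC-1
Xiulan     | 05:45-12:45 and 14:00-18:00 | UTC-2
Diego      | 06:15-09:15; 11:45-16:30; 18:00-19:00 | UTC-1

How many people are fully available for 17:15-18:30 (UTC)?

2

Mei in UTC: 06:00-12:30, 14:45-17:45 (add 2h to convert from UTC-2).
Mateo in UTC: 06:00-11:00, 13:00-17:45 (add 1h to convert from UTC-1).
Yosef in UTC: 07:45-10:15, 15:45-20:00 (add 1h to convert from UTC-1).
Xiulan in UTC: 07:45-14:45, 16:00-20:00 (add 2h to convert from UTC-2).
Diego in UTC: 07:15-10:15, 12:45-17:30, 19:00-20:00 (add 1h to convert from UTC-1).
Yosef and Xiulan can make the full 17:15-18:30 slot — that's 2.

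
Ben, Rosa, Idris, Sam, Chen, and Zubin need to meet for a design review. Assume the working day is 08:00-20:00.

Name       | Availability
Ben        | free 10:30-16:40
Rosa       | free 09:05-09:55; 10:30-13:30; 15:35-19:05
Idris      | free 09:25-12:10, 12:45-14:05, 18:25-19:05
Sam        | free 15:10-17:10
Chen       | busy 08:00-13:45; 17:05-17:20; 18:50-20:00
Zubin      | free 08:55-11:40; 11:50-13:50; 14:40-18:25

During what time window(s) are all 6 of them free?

none

Ben free: 10:30-16:40.
Rosa free: 09:05-09:55, 10:30-13:30, 15:35-19:05.
Idris free: 09:25-12:10, 12:45-14:05, 18:25-19:05.
Sam free: 15:10-17:10.
Chen free: 13:45-17:05, 17:20-18:50 (invert busy blocks within the working day).
Zubin free: 08:55-11:40, 11:50-13:50, 14:40-18:25.
Ben ∩ Rosa: 10:30-13:30, 15:35-16:40.
Ben ∩ Rosa ∩ Idris: 10:30-12:10, 12:45-13:30.
Ben ∩ Rosa ∩ Idris ∩ Sam: ∅.
Ben ∩ Rosa ∩ Idris ∩ Sam ∩ Chen: ∅.
Ben ∩ Rosa ∩ Idris ∩ Sam ∩ Chen ∩ Zubin: ∅.
There is no time when everyone is free.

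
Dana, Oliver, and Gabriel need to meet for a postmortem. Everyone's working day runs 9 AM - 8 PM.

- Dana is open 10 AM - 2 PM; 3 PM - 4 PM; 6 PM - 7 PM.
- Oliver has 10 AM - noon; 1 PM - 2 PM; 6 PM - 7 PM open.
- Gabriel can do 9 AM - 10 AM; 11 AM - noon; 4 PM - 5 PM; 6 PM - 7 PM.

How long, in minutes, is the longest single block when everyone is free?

60

Dana ∩ Oliver: 10:00-12:00, 13:00-14:00, 18:00-19:00.
Dana ∩ Oliver ∩ Gabriel: 11:00-12:00, 18:00-19:00.
The longest is 11:00-12:00 at 60 minutes.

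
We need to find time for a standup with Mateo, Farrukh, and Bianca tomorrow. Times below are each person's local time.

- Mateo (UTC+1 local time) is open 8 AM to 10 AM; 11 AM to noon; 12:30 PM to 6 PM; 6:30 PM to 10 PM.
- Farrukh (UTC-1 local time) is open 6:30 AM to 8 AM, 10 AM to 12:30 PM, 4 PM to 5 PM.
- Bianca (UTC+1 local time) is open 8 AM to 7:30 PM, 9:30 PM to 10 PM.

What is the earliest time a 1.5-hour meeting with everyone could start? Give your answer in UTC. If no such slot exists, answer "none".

07:30

Mateo in UTC: 07:00-09:00, 10:00-11:00, 11:30-17:00, 17:30-21:00 (subtract 1h to convert from UTC+1).
Farrukh in UTC: 07:30-09:00, 11:00-13:30, 17:00-18:00 (add 1h to convert from UTC-1).
Bianca in UTC: 07:00-18:30, 20:30-21:00 (subtract 1h to convert from UTC+1).
Mateo ∩ Farrukh: 07:30-09:00, 11:30-13:30, 17:30-18:00.
Mateo ∩ Farrukh ∩ Bianca: 07:30-09:00, 11:30-13:30, 17:30-18:00.
So the common availability across everyone is 07:30-09:00, 11:30-13:30, 17:30-18:00.
The first common window of at least 90 minutes is 07:30-09:00, so the earliest start is 07:30.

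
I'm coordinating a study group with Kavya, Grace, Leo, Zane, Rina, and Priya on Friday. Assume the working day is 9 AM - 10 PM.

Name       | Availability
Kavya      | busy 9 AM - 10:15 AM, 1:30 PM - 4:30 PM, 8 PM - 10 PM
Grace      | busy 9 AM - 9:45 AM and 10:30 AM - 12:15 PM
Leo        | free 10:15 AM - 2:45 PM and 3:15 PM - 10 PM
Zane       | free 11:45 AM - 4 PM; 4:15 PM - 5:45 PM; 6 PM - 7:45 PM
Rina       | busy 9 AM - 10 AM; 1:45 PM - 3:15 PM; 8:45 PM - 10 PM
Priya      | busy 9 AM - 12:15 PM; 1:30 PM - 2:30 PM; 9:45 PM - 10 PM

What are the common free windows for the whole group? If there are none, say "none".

12:15-13:30, 16:30-17:45, 18:00-19:45

Kavya free: 10:15-13:30, 16:30-20:00 (invert busy blocks within the working day).
Grace free: 09:45-10:30, 12:15-22:00 (invert busy blocks within the working day).
Leo free: 10:15-14:45, 15:15-22:00.
Zane free: 11:45-16:00, 16:15-17:45, 18:00-19:45.
Rina free: 10:00-13:45, 15:15-20:45 (invert busy blocks within the working day).
Priya free: 12:15-13:30, 14:30-21:45 (invert busy blocks within the working day).
Kavya ∩ Grace: 10:15-10:30, 12:15-13:30, 16:30-20:00.
Kavya ∩ Grace ∩ Leo: 10:15-10:30, 12:15-13:30, 16:30-20:00.
Kavya ∩ Grace ∩ Leo ∩ Zane: 12:15-13:30, 16:30-17:45, 18:00-19:45.
Kavya ∩ Grace ∩ Leo ∩ Zane ∩ Rina: 12:15-13:30, 16:30-17:45, 18:00-19:45.
Kavya ∩ Grace ∩ Leo ∩ Zane ∩ Rina ∩ Priya: 12:15-13:30, 16:30-17:45, 18:00-19:45.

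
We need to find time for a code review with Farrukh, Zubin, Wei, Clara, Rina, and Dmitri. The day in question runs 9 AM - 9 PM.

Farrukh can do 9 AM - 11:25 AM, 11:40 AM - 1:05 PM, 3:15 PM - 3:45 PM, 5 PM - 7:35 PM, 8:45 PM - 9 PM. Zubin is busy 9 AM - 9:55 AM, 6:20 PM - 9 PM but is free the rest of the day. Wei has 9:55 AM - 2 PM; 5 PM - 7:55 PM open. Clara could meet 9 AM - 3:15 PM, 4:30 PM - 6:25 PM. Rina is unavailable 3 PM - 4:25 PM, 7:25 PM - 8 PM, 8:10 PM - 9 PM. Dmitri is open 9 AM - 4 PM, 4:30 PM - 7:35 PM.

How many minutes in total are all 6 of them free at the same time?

255

Farrukh free: 09:00-11:25, 11:40-13:05, 15:15-15:45, 17:00-19:35, 20:45-21:00.
Zubin free: 09:55-18:20 (invert busy blocks within the working day).
Wei free: 09:55-14:00, 17:00-19:55.
Clara free: 09:00-15:15, 16:30-18:25.
Rina free: 09:00-15:00, 16:25-19:25, 20:00-20:10 (invert busy blocks within the working day).
Dmitri free: 09:00-16:00, 16:30-19:35.
Farrukh ∩ Zubin: 09:55-11:25, 11:40-13:05, 15:15-15:45, 17:00-18:20.
Farrukh ∩ Zubin ∩ Wei: 09:55-11:25, 11:40-13:05, 17:00-18:20.
Farrukh ∩ Zubin ∩ Wei ∩ Clara: 09:55-11:25, 11:40-13:05, 17:00-18:20.
Farrukh ∩ Zubin ∩ Wei ∩ Clara ∩ Rina: 09:55-11:25, 11:40-13:05, 17:00-18:20.
Farrukh ∩ Zubin ∩ Wei ∩ Clara ∩ Rina ∩ Dmitri: 09:55-11:25, 11:40-13:05, 17:00-18:20.
Summing the common windows: 90 + 85 + 80 = 255 minutes.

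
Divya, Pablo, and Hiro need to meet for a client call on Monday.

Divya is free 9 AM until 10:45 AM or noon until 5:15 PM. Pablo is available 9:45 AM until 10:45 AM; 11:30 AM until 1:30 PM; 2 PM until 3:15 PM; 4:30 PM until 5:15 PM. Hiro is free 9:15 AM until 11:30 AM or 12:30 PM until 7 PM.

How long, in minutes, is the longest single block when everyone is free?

Divya ∩ Pablo: 09:45-10:45, 12:00-13:30, 14:00-15:15, 16:30-17:15.
Divya ∩ Pablo ∩ Hiro: 09:45-10:45, 12:30-13:30, 14:00-15:15, 16:30-17:15.
The longest is 14:00-15:15 at 75 minutes.

75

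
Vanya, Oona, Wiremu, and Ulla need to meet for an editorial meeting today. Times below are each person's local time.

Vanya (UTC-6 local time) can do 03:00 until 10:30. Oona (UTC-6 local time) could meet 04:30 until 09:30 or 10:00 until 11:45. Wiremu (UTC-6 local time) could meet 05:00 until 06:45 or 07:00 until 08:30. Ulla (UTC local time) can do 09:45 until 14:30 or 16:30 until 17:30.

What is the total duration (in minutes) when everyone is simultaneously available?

Vanya in UTC: 09:00-16:30 (add 6h to convert from UTC-6).
Oona in UTC: 10:30-15:30, 16:00-17:45 (add 6h to convert from UTC-6).
Wiremu in UTC: 11:00-12:45, 13:00-14:30 (add 6h to convert from UTC-6).
Ulla in UTC: 09:45-14:30, 16:30-17:30.
Vanya ∩ Oona: 10:30-15:30, 16:00-16:30.
Vanya ∩ Oona ∩ Wiremu: 11:00-12:45, 13:00-14:30.
Vanya ∩ Oona ∩ Wiremu ∩ Ulla: 11:00-12:45, 13:00-14:30.
Summing the common windows: 105 + 90 = 195 minutes.

195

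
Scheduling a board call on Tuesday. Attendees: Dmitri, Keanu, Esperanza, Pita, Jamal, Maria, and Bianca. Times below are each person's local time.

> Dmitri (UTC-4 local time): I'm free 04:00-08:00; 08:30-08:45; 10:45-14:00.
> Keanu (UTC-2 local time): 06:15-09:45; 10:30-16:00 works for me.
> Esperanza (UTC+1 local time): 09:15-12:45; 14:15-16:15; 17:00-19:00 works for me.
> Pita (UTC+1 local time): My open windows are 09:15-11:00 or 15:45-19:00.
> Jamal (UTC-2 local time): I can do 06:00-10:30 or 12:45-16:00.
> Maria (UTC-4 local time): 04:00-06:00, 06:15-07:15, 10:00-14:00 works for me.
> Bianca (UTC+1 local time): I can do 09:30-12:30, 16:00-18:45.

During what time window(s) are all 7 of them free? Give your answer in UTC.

08:30-10:00, 15:00-15:15, 16:00-17:45

Dmitri in UTC: 08:00-12:00, 12:30-12:45, 14:45-18:00 (add 4h to convert from UTC-4).
Keanu in UTC: 08:15-11:45, 12:30-18:00 (add 2h to convert from UTC-2).
Esperanza in UTC: 08:15-11:45, 13:15-15:15, 16:00-18:00 (subtract 1h to convert from UTC+1).
Pita in UTC: 08:15-10:00, 14:45-18:00 (subtract 1h to convert from UTC+1).
Jamal in UTC: 08:00-12:30, 14:45-18:00 (add 2h to convert from UTC-2).
Maria in UTC: 08:00-10:00, 10:15-11:15, 14:00-18:00 (add 4h to convert from UTC-4).
Bianca in UTC: 08:30-11:30, 15:00-17:45 (subtract 1h to convert from UTC+1).
Dmitri ∩ Keanu: 08:15-11:45, 12:30-12:45, 14:45-18:00.
Dmitri ∩ Keanu ∩ Esperanza: 08:15-11:45, 14:45-15:15, 16:00-18:00.
Dmitri ∩ Keanu ∩ Esperanza ∩ Pita: 08:15-10:00, 14:45-15:15, 16:00-18:00.
Dmitri ∩ Keanu ∩ Esperanza ∩ Pita ∩ Jamal: 08:15-10:00, 14:45-15:15, 16:00-18:00.
Dmitri ∩ Keanu ∩ Esperanza ∩ Pita ∩ Jamal ∩ Maria: 08:15-10:00, 14:45-15:15, 16:00-18:00.
Dmitri ∩ Keanu ∩ Esperanza ∩ Pita ∩ Jamal ∩ Maria ∩ Bianca: 08:30-10:00, 15:00-15:15, 16:00-17:45.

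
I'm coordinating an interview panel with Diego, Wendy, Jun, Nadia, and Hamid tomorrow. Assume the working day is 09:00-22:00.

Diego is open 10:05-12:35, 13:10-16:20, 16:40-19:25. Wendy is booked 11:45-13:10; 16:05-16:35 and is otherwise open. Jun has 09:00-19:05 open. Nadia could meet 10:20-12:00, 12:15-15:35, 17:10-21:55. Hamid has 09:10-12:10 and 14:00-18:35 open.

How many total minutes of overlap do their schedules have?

265

Diego free: 10:05-12:35, 13:10-16:20, 16:40-19:25.
Wendy free: 09:00-11:45, 13:10-16:05, 16:35-22:00 (invert busy blocks within the working day).
Jun free: 09:00-19:05.
Nadia free: 10:20-12:00, 12:15-15:35, 17:10-21:55.
Hamid free: 09:10-12:10, 14:00-18:35.
Diego ∩ Wendy: 10:05-11:45, 13:10-16:05, 16:40-19:25.
Diego ∩ Wendy ∩ Jun: 10:05-11:45, 13:10-16:05, 16:40-19:05.
Diego ∩ Wendy ∩ Jun ∩ Nadia: 10:20-11:45, 13:10-15:35, 17:10-19:05.
Diego ∩ Wendy ∩ Jun ∩ Nadia ∩ Hamid: 10:20-11:45, 14:00-15:35, 17:10-18:35.
So the common availability across everyone is 10:20-11:45, 14:00-15:35, 17:10-18:35.
Summing the common windows: 85 + 95 + 85 = 265 minutes.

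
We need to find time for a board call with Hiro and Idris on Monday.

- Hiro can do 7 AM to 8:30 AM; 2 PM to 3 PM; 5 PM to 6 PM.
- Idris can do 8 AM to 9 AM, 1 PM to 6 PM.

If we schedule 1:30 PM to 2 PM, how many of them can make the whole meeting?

Idris can make the full 13:30-14:00 slot — that's 1.

1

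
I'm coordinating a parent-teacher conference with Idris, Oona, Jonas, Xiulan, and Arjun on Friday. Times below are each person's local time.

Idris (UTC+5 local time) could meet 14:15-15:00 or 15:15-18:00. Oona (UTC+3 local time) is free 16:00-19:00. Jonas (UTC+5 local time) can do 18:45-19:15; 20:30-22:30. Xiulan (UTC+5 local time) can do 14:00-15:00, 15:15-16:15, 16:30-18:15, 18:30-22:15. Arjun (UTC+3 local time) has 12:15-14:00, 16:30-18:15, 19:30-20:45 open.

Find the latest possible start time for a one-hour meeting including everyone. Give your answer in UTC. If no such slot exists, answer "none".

none

Idris in UTC: 09:15-10:00, 10:15-13:00 (subtract 5h to convert from UTC+5).
Oona in UTC: 13:00-16:00 (subtract 3h to convert from UTC+3).
Jonas in UTC: 13:45-14:15, 15:30-17:30 (subtract 5h to convert from UTC+5).
Xiulan in UTC: 09:00-10:00, 10:15-11:15, 11:30-13:15, 13:30-17:15 (subtract 5h to convert from UTC+5).
Arjun in UTC: 09:15-11:00, 13:30-15:15, 16:30-17:45 (subtract 3h to convert from UTC+3).
Idris ∩ Oona: ∅.
Idris ∩ Oona ∩ Jonas: ∅.
Idris ∩ Oona ∩ Jonas ∩ Xiulan: ∅.
Idris ∩ Oona ∩ Jonas ∩ Xiulan ∩ Arjun: ∅.
There is no time when everyone is free.
No common window is at least 60 minutes long.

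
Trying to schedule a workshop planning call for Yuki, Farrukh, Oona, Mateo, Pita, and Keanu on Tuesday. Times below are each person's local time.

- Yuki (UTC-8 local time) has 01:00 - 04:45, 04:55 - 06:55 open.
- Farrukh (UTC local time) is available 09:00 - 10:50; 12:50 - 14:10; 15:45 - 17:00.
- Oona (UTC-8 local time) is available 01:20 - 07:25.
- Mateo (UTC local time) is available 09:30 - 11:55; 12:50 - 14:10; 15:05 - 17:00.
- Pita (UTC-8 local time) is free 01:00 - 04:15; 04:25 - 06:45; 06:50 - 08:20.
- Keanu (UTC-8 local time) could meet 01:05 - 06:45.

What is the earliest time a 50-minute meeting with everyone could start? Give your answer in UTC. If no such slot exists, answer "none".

09:30

Yuki in UTC: 09:00-12:45, 12:55-14:55 (add 8h to convert from UTC-8).
Farrukh in UTC: 09:00-10:50, 12:50-14:10, 15:45-17:00.
Oona in UTC: 09:20-15:25 (add 8h to convert from UTC-8).
Mateo in UTC: 09:30-11:55, 12:50-14:10, 15:05-17:00.
Pita in UTC: 09:00-12:15, 12:25-14:45, 14:50-16:20 (add 8h to convert from UTC-8).
Keanu in UTC: 09:05-14:45 (add 8h to convert from UTC-8).
Yuki ∩ Farrukh: 09:00-10:50, 12:55-14:10.
Yuki ∩ Farrukh ∩ Oona: 09:20-10:50, 12:55-14:10.
Yuki ∩ Farrukh ∩ Oona ∩ Mateo: 09:30-10:50, 12:55-14:10.
Yuki ∩ Farrukh ∩ Oona ∩ Mateo ∩ Pita: 09:30-10:50, 12:55-14:10.
Yuki ∩ Farrukh ∩ Oona ∩ Mateo ∩ Pita ∩ Keanu: 09:30-10:50, 12:55-14:10.
The first common window of at least 50 minutes is 09:30-10:50, so the earliest start is 09:30.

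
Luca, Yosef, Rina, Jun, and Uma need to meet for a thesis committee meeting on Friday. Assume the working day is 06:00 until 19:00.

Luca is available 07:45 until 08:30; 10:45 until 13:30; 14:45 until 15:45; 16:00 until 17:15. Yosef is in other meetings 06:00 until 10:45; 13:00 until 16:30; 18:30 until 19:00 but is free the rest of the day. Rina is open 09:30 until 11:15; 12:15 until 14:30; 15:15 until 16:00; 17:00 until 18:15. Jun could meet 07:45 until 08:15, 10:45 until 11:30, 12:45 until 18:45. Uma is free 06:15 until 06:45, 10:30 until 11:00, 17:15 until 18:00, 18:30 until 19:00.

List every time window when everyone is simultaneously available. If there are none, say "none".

Luca free: 07:45-08:30, 10:45-13:30, 14:45-15:45, 16:00-17:15.
Yosef free: 10:45-13:00, 16:30-18:30 (invert busy blocks within the working day).
Rina free: 09:30-11:15, 12:15-14:30, 15:15-16:00, 17:00-18:15.
Jun free: 07:45-08:15, 10:45-11:30, 12:45-18:45.
Uma free: 06:15-06:45, 10:30-11:00, 17:15-18:00, 18:30-19:00.
Luca ∩ Yosef: 10:45-13:00, 16:30-17:15.
Luca ∩ Yosef ∩ Rina: 10:45-11:15, 12:15-13:00, 17:00-17:15.
Luca ∩ Yosef ∩ Rina ∩ Jun: 10:45-11:15, 12:45-13:00, 17:00-17:15.
Luca ∩ Yosef ∩ Rina ∩ Jun ∩ Uma: 10:45-11:00.
So the common availability across everyone is 10:45-11:00.

10:45-11:00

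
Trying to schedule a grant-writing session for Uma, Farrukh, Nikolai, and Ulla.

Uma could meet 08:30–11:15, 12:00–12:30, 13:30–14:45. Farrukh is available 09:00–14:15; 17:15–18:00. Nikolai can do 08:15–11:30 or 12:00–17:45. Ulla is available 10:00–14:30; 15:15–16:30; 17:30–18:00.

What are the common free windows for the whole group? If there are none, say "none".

10:00-11:15, 12:00-12:30, 13:30-14:15

Uma ∩ Farrukh: 09:00-11:15, 12:00-12:30, 13:30-14:15.
Uma ∩ Farrukh ∩ Nikolai: 09:00-11:15, 12:00-12:30, 13:30-14:15.
Uma ∩ Farrukh ∩ Nikolai ∩ Ulla: 10:00-11:15, 12:00-12:30, 13:30-14:15.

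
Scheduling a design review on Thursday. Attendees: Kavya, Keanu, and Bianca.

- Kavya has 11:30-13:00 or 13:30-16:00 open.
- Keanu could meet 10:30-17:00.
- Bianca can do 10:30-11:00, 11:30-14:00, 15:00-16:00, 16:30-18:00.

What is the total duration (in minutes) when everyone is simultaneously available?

180

Kavya ∩ Keanu: 11:30-13:00, 13:30-16:00.
Kavya ∩ Keanu ∩ Bianca: 11:30-13:00, 13:30-14:00, 15:00-16:00.
Summing the common windows: 90 + 30 + 60 = 180 minutes.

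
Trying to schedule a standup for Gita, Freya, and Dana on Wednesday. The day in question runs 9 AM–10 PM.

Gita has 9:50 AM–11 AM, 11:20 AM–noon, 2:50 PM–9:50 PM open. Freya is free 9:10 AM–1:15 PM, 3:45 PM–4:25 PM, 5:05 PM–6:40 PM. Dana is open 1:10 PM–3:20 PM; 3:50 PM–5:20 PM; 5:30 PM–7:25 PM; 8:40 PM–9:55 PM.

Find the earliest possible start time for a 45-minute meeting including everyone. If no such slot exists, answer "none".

Gita ∩ Freya: 09:50-11:00, 11:20-12:00, 15:45-16:25, 17:05-18:40.
Gita ∩ Freya ∩ Dana: 15:50-16:25, 17:05-17:20, 17:30-18:40.
The first common window of at least 45 minutes is 17:30-18:40, so the earliest start is 17:30.

17:30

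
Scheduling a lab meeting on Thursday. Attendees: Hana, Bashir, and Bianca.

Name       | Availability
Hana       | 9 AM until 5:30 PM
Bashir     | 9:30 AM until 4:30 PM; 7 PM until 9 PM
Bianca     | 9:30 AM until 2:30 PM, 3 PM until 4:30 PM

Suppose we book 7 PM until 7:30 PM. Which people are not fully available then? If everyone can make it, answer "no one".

Hana: not fully free for 19:00-19:30. Bashir: free for 19:00-19:30. Bianca: not fully free for 19:00-19:30.

Bianca, Hana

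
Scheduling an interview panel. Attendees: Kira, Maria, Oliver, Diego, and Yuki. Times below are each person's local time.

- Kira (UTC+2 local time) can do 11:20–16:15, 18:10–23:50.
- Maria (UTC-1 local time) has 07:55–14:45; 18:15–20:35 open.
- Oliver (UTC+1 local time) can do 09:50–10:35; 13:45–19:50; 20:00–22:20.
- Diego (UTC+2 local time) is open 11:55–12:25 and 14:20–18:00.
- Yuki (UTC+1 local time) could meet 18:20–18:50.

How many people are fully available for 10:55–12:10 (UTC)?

2

Kira in UTC: 09:20-14:15, 16:10-21:50 (subtract 2h to convert from UTC+2).
Maria in UTC: 08:55-15:45, 19:15-21:35 (add 1h to convert from UTC-1).
Oliver in UTC: 08:50-09:35, 12:45-18:50, 19:00-21:20 (subtract 1h to convert from UTC+1).
Diego in UTC: 09:55-10:25, 12:20-16:00 (subtract 2h to convert from UTC+2).
Yuki in UTC: 17:20-17:50 (subtract 1h to convert from UTC+1).
Kira and Maria can make the full 10:55-12:10 slot — that's 2.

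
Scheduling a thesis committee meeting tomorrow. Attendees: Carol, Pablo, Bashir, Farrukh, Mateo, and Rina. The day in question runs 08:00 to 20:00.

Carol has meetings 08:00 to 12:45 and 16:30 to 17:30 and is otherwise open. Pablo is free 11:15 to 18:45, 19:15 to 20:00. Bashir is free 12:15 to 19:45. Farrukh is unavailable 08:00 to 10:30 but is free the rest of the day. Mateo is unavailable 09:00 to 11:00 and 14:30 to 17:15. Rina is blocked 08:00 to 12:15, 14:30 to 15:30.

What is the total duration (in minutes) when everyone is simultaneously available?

210

Carol free: 12:45-16:30, 17:30-20:00 (invert busy blocks within the working day).
Pablo free: 11:15-18:45, 19:15-20:00.
Bashir free: 12:15-19:45.
Farrukh free: 10:30-20:00 (invert busy blocks within the working day).
Mateo free: 08:00-09:00, 11:00-14:30, 17:15-20:00 (invert busy blocks within the working day).
Rina free: 12:15-14:30, 15:30-20:00 (invert busy blocks within the working day).
Carol ∩ Pablo: 12:45-16:30, 17:30-18:45, 19:15-20:00.
Carol ∩ Pablo ∩ Bashir: 12:45-16:30, 17:30-18:45, 19:15-19:45.
Carol ∩ Pablo ∩ Bashir ∩ Farrukh: 12:45-16:30, 17:30-18:45, 19:15-19:45.
Carol ∩ Pablo ∩ Bashir ∩ Farrukh ∩ Mateo: 12:45-14:30, 17:30-18:45, 19:15-19:45.
Carol ∩ Pablo ∩ Bashir ∩ Farrukh ∩ Mateo ∩ Rina: 12:45-14:30, 17:30-18:45, 19:15-19:45.
Summing the common windows: 105 + 75 + 30 = 210 minutes.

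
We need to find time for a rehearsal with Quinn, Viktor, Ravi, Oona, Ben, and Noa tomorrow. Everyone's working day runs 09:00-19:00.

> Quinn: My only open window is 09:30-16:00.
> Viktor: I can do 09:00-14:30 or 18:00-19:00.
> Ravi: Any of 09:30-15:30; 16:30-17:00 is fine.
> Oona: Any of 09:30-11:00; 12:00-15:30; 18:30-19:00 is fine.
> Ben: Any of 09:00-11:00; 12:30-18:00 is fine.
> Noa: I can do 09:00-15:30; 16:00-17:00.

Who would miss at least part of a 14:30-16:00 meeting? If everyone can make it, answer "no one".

Quinn: free for 14:30-16:00. Viktor: not fully free for 14:30-16:00. Ravi: not fully free for 14:30-16:00. Oona: not fully free for 14:30-16:00. Ben: free for 14:30-16:00. Noa: not fully free for 14:30-16:00.

Noa, Oona, Ravi, Viktor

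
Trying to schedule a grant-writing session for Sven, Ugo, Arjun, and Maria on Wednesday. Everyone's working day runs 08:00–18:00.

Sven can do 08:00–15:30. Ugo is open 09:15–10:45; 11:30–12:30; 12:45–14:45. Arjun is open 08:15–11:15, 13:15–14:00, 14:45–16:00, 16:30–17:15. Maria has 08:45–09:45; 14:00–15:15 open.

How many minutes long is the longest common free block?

30

Sven ∩ Ugo: 09:15-10:45, 11:30-12:30, 12:45-14:45.
Sven ∩ Ugo ∩ Arjun: 09:15-10:45, 13:15-14:00.
Sven ∩ Ugo ∩ Arjun ∩ Maria: 09:15-09:45.
Those are the intersection windows.
The longest is 09:15-09:45 at 30 minutes.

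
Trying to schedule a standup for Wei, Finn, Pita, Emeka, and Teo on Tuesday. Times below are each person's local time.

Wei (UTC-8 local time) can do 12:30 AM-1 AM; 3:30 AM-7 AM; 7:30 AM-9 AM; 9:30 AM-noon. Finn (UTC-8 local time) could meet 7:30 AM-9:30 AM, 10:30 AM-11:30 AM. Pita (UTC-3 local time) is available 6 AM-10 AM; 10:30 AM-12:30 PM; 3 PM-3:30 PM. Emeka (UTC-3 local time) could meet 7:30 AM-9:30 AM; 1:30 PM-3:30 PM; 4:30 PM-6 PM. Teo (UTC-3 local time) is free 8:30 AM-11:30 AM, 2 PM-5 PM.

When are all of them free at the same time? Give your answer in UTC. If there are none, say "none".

none

Wei in UTC: 08:30-09:00, 11:30-15:00, 15:30-17:00, 17:30-20:00 (add 8h to convert from UTC-8).
Finn in UTC: 15:30-17:30, 18:30-19:30 (add 8h to convert from UTC-8).
Pita in UTC: 09:00-13:00, 13:30-15:30, 18:00-18:30 (add 3h to convert from UTC-3).
Emeka in UTC: 10:30-12:30, 16:30-18:30, 19:30-21:00 (add 3h to convert from UTC-3).
Teo in UTC: 11:30-14:30, 17:00-20:00 (add 3h to convert from UTC-3).
Wei ∩ Finn: 15:30-17:00, 18:30-19:30.
Wei ∩ Finn ∩ Pita: ∅.
Wei ∩ Finn ∩ Pita ∩ Emeka: ∅.
Wei ∩ Finn ∩ Pita ∩ Emeka ∩ Teo: ∅.
There is no time when everyone is free.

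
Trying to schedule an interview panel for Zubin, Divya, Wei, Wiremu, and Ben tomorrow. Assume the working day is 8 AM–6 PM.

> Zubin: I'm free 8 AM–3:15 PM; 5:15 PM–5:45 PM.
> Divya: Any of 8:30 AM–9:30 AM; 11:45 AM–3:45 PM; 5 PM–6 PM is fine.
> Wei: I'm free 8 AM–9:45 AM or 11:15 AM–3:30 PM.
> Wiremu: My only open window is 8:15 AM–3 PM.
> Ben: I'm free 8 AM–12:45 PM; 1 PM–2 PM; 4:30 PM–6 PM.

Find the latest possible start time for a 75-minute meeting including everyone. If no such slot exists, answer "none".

Zubin ∩ Divya: 08:30-09:30, 11:45-15:15, 17:15-17:45.
Zubin ∩ Divya ∩ Wei: 08:30-09:30, 11:45-15:15.
Zubin ∩ Divya ∩ Wei ∩ Wiremu: 08:30-09:30, 11:45-15:00.
Zubin ∩ Divya ∩ Wei ∩ Wiremu ∩ Ben: 08:30-09:30, 11:45-12:45, 13:00-14:00.
No common window is at least 75 minutes long.

none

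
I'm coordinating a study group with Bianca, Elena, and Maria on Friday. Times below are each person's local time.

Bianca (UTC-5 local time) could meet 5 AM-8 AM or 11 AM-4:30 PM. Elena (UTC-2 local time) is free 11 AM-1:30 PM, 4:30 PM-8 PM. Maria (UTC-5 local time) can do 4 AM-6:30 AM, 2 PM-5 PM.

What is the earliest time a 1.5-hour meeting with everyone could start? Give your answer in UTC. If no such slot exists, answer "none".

Bianca in UTC: 10:00-13:00, 16:00-21:30 (add 5h to convert from UTC-5).
Elena in UTC: 13:00-15:30, 18:30-22:00 (add 2h to convert from UTC-2).
Maria in UTC: 09:00-11:30, 19:00-22:00 (add 5h to convert from UTC-5).
Bianca ∩ Elena: 18:30-21:30.
Bianca ∩ Elena ∩ Maria: 19:00-21:30.
The first common window of at least 90 minutes is 19:00-21:30, so the earliest start is 19:00.

19:00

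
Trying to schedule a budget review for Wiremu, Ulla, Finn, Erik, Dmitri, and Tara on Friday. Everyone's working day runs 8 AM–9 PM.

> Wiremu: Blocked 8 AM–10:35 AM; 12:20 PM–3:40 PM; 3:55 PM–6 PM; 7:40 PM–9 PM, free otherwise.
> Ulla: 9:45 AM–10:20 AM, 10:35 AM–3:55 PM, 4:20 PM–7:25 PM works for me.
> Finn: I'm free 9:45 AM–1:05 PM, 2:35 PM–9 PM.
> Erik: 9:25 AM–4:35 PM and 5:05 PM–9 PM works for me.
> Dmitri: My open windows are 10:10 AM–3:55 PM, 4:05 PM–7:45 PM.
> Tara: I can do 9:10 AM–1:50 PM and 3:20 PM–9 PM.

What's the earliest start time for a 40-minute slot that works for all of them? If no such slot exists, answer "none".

Wiremu free: 10:35-12:20, 15:40-15:55, 18:00-19:40 (invert busy blocks within the working day).
Ulla free: 09:45-10:20, 10:35-15:55, 16:20-19:25.
Finn free: 09:45-13:05, 14:35-21:00.
Erik free: 09:25-16:35, 17:05-21:00.
Dmitri free: 10:10-15:55, 16:05-19:45.
Tara free: 09:10-13:50, 15:20-21:00.
Wiremu ∩ Ulla: 10:35-12:20, 15:40-15:55, 18:00-19:25.
Wiremu ∩ Ulla ∩ Finn: 10:35-12:20, 15:40-15:55, 18:00-19:25.
Wiremu ∩ Ulla ∩ Finn ∩ Erik: 10:35-12:20, 15:40-15:55, 18:00-19:25.
Wiremu ∩ Ulla ∩ Finn ∩ Erik ∩ Dmitri: 10:35-12:20, 15:40-15:55, 18:00-19:25.
Wiremu ∩ Ulla ∩ Finn ∩ Erik ∩ Dmitri ∩ Tara: 10:35-12:20, 15:40-15:55, 18:00-19:25.
The first common window of at least 40 minutes is 10:35-12:20, so the earliest start is 10:35.

10:35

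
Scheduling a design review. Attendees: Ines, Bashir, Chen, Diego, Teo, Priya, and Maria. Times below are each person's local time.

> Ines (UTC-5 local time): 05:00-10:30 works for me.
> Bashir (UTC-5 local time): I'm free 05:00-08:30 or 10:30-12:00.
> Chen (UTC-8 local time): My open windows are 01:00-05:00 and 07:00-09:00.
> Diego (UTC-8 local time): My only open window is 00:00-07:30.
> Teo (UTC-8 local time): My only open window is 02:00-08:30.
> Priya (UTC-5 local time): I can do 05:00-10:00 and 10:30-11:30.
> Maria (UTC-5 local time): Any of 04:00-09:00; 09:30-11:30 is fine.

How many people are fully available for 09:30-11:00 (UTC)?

3

Ines in UTC: 10:00-15:30 (add 5h to convert from UTC-5).
Bashir in UTC: 10:00-13:30, 15:30-17:00 (add 5h to convert from UTC-5).
Chen in UTC: 09:00-13:00, 15:00-17:00 (add 8h to convert from UTC-8).
Diego in UTC: 08:00-15:30 (add 8h to convert from UTC-8).
Teo in UTC: 10:00-16:30 (add 8h to convert from UTC-8).
Priya in UTC: 10:00-15:00, 15:30-16:30 (add 5h to convert from UTC-5).
Maria in UTC: 09:00-14:00, 14:30-16:30 (add 5h to convert from UTC-5).
Chen, Diego, and Maria can make the full 09:30-11:00 slot — that's 3.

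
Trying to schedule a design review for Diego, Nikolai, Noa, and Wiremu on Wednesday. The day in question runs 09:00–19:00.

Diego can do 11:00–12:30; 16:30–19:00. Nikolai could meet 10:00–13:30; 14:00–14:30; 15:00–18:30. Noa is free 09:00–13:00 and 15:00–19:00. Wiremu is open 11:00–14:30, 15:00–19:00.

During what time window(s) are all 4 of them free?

Diego ∩ Nikolai: 11:00-12:30, 16:30-18:30.
Diego ∩ Nikolai ∩ Noa: 11:00-12:30, 16:30-18:30.
Diego ∩ Nikolai ∩ Noa ∩ Wiremu: 11:00-12:30, 16:30-18:30.
So the common availability across everyone is 11:00-12:30, 16:30-18:30.

11:00-12:30, 16:30-18:30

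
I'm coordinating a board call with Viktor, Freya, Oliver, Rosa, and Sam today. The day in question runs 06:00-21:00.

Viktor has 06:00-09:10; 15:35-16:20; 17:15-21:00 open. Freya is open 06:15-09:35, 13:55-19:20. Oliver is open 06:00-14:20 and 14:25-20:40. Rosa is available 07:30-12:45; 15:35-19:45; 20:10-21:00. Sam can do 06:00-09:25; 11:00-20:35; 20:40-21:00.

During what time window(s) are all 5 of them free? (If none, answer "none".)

Viktor ∩ Freya: 06:15-09:10, 15:35-16:20, 17:15-19:20.
Viktor ∩ Freya ∩ Oliver: 06:15-09:10, 15:35-16:20, 17:15-19:20.
Viktor ∩ Freya ∩ Oliver ∩ Rosa: 07:30-09:10, 15:35-16:20, 17:15-19:20.
Viktor ∩ Freya ∩ Oliver ∩ Rosa ∩ Sam: 07:30-09:10, 15:35-16:20, 17:15-19:20.

07:30-09:10, 15:35-16:20, 17:15-19:20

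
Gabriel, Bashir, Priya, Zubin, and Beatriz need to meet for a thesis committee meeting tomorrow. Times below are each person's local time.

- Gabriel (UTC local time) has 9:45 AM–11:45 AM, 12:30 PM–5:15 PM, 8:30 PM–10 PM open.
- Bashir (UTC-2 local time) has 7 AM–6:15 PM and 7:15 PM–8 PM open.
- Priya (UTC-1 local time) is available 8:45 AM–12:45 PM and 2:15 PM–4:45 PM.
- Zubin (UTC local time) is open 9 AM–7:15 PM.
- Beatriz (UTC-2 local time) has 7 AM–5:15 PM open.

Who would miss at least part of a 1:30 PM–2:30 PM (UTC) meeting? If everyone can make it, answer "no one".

Priya

Gabriel in UTC: 09:45-11:45, 12:30-17:15, 20:30-22:00.
Bashir in UTC: 09:00-20:15, 21:15-22:00 (add 2h to convert from UTC-2).
Priya in UTC: 09:45-13:45, 15:15-17:45 (add 1h to convert from UTC-1).
Zubin in UTC: 09:00-19:15.
Beatriz in UTC: 09:00-19:15 (add 2h to convert from UTC-2).
Gabriel: free for 13:30-14:30. Bashir: free for 13:30-14:30. Priya: not fully free for 13:30-14:30. Zubin: free for 13:30-14:30. Beatriz: free for 13:30-14:30.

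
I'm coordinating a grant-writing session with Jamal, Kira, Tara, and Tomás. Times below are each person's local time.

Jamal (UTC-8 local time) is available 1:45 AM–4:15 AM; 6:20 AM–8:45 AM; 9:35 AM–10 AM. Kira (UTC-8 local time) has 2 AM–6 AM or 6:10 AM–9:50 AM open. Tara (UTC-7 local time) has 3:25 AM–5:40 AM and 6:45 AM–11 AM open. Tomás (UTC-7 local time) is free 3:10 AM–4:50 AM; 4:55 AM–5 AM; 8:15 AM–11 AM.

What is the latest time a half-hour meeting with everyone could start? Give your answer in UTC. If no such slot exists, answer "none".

16:15

Jamal in UTC: 09:45-12:15, 14:20-16:45, 17:35-18:00 (add 8h to convert from UTC-8).
Kira in UTC: 10:00-14:00, 14:10-17:50 (add 8h to convert from UTC-8).
Tara in UTC: 10:25-12:40, 13:45-18:00 (add 7h to convert from UTC-7).
Tomás in UTC: 10:10-11:50, 11:55-12:00, 15:15-18:00 (add 7h to convert from UTC-7).
Jamal ∩ Kira: 10:00-12:15, 14:20-16:45, 17:35-17:50.
Jamal ∩ Kira ∩ Tara: 10:25-12:15, 14:20-16:45, 17:35-17:50.
Jamal ∩ Kira ∩ Tara ∩ Tomás: 10:25-11:50, 11:55-12:00, 15:15-16:45, 17:35-17:50.
So the common availability across everyone is 10:25-11:50, 11:55-12:00, 15:15-16:45, 17:35-17:50.
The last common window of at least 30 minutes is 15:15-16:45; a 30-minute meeting can start as late as 16:15 and still end by 16:45.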